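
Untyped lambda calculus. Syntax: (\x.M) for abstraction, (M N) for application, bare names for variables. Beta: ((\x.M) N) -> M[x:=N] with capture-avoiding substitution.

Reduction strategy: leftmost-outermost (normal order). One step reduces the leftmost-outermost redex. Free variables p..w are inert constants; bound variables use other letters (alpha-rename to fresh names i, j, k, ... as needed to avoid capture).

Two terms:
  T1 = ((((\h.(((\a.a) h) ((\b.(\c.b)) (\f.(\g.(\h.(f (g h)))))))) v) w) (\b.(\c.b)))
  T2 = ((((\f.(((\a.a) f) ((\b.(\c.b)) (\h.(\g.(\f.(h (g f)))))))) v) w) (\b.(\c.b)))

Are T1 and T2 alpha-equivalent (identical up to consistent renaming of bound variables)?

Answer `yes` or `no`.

Term 1: ((((\h.(((\a.a) h) ((\b.(\c.b)) (\f.(\g.(\h.(f (g h)))))))) v) w) (\b.(\c.b)))
Term 2: ((((\f.(((\a.a) f) ((\b.(\c.b)) (\h.(\g.(\f.(h (g f)))))))) v) w) (\b.(\c.b)))
Alpha-equivalence: compare structure up to binder renaming.
Result: True

Answer: yes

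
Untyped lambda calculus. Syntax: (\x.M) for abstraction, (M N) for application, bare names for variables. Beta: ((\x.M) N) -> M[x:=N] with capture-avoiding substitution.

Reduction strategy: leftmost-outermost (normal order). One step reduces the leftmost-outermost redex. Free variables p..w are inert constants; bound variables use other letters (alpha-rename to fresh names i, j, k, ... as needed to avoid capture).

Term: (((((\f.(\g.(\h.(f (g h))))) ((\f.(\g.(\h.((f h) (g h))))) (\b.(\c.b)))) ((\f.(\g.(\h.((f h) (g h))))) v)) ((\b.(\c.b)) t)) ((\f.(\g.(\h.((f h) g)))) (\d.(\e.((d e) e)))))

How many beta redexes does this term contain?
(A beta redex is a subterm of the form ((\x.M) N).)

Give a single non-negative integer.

Term: (((((\f.(\g.(\h.(f (g h))))) ((\f.(\g.(\h.((f h) (g h))))) (\b.(\c.b)))) ((\f.(\g.(\h.((f h) (g h))))) v)) ((\b.(\c.b)) t)) ((\f.(\g.(\h.((f h) g)))) (\d.(\e.((d e) e)))))
  Redex: ((\f.(\g.(\h.(f (g h))))) ((\f.(\g.(\h.((f h) (g h))))) (\b.(\c.b))))
  Redex: ((\f.(\g.(\h.((f h) (g h))))) (\b.(\c.b)))
  Redex: ((\f.(\g.(\h.((f h) (g h))))) v)
  Redex: ((\b.(\c.b)) t)
  Redex: ((\f.(\g.(\h.((f h) g)))) (\d.(\e.((d e) e))))
Total redexes: 5

Answer: 5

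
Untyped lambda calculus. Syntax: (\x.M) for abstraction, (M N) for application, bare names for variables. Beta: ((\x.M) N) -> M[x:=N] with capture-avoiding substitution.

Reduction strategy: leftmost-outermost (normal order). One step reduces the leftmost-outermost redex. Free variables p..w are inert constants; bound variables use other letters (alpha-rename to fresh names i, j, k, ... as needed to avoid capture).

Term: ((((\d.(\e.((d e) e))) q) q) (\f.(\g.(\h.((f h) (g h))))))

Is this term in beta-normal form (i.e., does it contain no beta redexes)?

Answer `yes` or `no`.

Answer: no

Derivation:
Term: ((((\d.(\e.((d e) e))) q) q) (\f.(\g.(\h.((f h) (g h))))))
Found 1 beta redex(es).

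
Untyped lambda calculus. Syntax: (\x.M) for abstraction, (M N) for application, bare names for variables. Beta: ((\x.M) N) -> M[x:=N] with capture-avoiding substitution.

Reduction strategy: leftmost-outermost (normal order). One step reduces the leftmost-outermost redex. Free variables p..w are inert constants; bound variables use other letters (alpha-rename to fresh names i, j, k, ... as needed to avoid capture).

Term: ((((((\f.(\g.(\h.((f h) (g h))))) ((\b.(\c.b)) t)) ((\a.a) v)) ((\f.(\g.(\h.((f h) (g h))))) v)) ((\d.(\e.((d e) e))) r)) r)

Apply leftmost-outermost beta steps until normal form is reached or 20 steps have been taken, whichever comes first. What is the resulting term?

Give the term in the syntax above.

Step 0: ((((((\f.(\g.(\h.((f h) (g h))))) ((\b.(\c.b)) t)) ((\a.a) v)) ((\f.(\g.(\h.((f h) (g h))))) v)) ((\d.(\e.((d e) e))) r)) r)
Step 1: (((((\g.(\h.((((\b.(\c.b)) t) h) (g h)))) ((\a.a) v)) ((\f.(\g.(\h.((f h) (g h))))) v)) ((\d.(\e.((d e) e))) r)) r)
Step 2: ((((\h.((((\b.(\c.b)) t) h) (((\a.a) v) h))) ((\f.(\g.(\h.((f h) (g h))))) v)) ((\d.(\e.((d e) e))) r)) r)
Step 3: ((((((\b.(\c.b)) t) ((\f.(\g.(\h.((f h) (g h))))) v)) (((\a.a) v) ((\f.(\g.(\h.((f h) (g h))))) v))) ((\d.(\e.((d e) e))) r)) r)
Step 4: (((((\c.t) ((\f.(\g.(\h.((f h) (g h))))) v)) (((\a.a) v) ((\f.(\g.(\h.((f h) (g h))))) v))) ((\d.(\e.((d e) e))) r)) r)
Step 5: (((t (((\a.a) v) ((\f.(\g.(\h.((f h) (g h))))) v))) ((\d.(\e.((d e) e))) r)) r)
Step 6: (((t (v ((\f.(\g.(\h.((f h) (g h))))) v))) ((\d.(\e.((d e) e))) r)) r)
Step 7: (((t (v (\g.(\h.((v h) (g h)))))) ((\d.(\e.((d e) e))) r)) r)
Step 8: (((t (v (\g.(\h.((v h) (g h)))))) (\e.((r e) e))) r)

Answer: (((t (v (\g.(\h.((v h) (g h)))))) (\e.((r e) e))) r)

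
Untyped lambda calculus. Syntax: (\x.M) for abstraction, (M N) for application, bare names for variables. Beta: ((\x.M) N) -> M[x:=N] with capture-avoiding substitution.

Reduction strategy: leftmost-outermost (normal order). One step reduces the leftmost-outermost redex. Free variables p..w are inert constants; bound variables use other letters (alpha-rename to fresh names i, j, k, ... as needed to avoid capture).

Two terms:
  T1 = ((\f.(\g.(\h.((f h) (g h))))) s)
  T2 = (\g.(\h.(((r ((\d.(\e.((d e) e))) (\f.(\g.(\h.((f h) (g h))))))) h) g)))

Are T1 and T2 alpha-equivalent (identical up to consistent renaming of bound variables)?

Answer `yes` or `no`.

Answer: no

Derivation:
Term 1: ((\f.(\g.(\h.((f h) (g h))))) s)
Term 2: (\g.(\h.(((r ((\d.(\e.((d e) e))) (\f.(\g.(\h.((f h) (g h))))))) h) g)))
Alpha-equivalence: compare structure up to binder renaming.
Result: False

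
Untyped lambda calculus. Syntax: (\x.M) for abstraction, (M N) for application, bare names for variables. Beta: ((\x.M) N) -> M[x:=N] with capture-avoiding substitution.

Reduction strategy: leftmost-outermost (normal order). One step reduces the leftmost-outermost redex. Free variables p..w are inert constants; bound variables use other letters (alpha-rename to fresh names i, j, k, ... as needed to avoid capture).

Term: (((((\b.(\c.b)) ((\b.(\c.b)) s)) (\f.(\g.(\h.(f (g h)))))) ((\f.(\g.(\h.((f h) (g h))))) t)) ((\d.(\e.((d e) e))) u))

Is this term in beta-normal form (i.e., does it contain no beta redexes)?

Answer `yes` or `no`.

Term: (((((\b.(\c.b)) ((\b.(\c.b)) s)) (\f.(\g.(\h.(f (g h)))))) ((\f.(\g.(\h.((f h) (g h))))) t)) ((\d.(\e.((d e) e))) u))
Found 4 beta redex(es).

Answer: no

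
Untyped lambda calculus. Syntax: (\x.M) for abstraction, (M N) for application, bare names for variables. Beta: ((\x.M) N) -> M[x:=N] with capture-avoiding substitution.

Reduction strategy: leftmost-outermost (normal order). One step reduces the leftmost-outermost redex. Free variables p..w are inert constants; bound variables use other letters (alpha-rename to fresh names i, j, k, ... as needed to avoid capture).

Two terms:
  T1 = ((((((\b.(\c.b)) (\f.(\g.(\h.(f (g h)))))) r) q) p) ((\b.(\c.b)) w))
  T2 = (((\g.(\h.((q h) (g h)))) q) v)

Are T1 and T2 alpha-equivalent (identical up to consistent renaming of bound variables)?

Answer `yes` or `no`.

Term 1: ((((((\b.(\c.b)) (\f.(\g.(\h.(f (g h)))))) r) q) p) ((\b.(\c.b)) w))
Term 2: (((\g.(\h.((q h) (g h)))) q) v)
Alpha-equivalence: compare structure up to binder renaming.
Result: False

Answer: no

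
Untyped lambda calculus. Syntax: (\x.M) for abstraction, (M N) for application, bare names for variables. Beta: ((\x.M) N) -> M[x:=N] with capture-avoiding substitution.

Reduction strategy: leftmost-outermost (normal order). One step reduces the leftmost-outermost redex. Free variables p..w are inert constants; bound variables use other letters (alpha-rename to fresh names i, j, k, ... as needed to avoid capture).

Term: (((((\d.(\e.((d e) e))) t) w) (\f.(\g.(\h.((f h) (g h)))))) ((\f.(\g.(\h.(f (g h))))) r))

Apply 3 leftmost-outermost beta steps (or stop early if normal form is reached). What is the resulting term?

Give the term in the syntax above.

Step 0: (((((\d.(\e.((d e) e))) t) w) (\f.(\g.(\h.((f h) (g h)))))) ((\f.(\g.(\h.(f (g h))))) r))
Step 1: ((((\e.((t e) e)) w) (\f.(\g.(\h.((f h) (g h)))))) ((\f.(\g.(\h.(f (g h))))) r))
Step 2: ((((t w) w) (\f.(\g.(\h.((f h) (g h)))))) ((\f.(\g.(\h.(f (g h))))) r))
Step 3: ((((t w) w) (\f.(\g.(\h.((f h) (g h)))))) (\g.(\h.(r (g h)))))

Answer: ((((t w) w) (\f.(\g.(\h.((f h) (g h)))))) (\g.(\h.(r (g h)))))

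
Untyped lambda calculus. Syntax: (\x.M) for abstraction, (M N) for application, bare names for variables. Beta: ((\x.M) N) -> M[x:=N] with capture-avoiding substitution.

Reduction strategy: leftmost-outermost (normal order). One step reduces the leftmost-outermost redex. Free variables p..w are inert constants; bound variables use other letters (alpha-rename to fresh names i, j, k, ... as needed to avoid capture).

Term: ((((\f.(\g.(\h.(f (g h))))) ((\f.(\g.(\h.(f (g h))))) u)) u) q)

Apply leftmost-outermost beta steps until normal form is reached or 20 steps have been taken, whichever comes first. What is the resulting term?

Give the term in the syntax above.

Step 0: ((((\f.(\g.(\h.(f (g h))))) ((\f.(\g.(\h.(f (g h))))) u)) u) q)
Step 1: (((\g.(\h.(((\f.(\g.(\h.(f (g h))))) u) (g h)))) u) q)
Step 2: ((\h.(((\f.(\g.(\h.(f (g h))))) u) (u h))) q)
Step 3: (((\f.(\g.(\h.(f (g h))))) u) (u q))
Step 4: ((\g.(\h.(u (g h)))) (u q))
Step 5: (\h.(u ((u q) h)))

Answer: (\h.(u ((u q) h)))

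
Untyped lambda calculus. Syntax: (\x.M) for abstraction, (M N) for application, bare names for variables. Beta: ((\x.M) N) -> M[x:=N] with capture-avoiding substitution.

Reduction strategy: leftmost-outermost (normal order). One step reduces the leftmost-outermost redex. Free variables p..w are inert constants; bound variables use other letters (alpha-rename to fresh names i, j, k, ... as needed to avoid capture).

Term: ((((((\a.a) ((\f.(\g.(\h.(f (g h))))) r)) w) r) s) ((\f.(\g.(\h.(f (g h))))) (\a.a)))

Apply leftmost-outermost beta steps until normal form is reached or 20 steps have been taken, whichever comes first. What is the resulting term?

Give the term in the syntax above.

Step 0: ((((((\a.a) ((\f.(\g.(\h.(f (g h))))) r)) w) r) s) ((\f.(\g.(\h.(f (g h))))) (\a.a)))
Step 1: ((((((\f.(\g.(\h.(f (g h))))) r) w) r) s) ((\f.(\g.(\h.(f (g h))))) (\a.a)))
Step 2: (((((\g.(\h.(r (g h)))) w) r) s) ((\f.(\g.(\h.(f (g h))))) (\a.a)))
Step 3: ((((\h.(r (w h))) r) s) ((\f.(\g.(\h.(f (g h))))) (\a.a)))
Step 4: (((r (w r)) s) ((\f.(\g.(\h.(f (g h))))) (\a.a)))
Step 5: (((r (w r)) s) (\g.(\h.((\a.a) (g h)))))
Step 6: (((r (w r)) s) (\g.(\h.(g h))))

Answer: (((r (w r)) s) (\g.(\h.(g h))))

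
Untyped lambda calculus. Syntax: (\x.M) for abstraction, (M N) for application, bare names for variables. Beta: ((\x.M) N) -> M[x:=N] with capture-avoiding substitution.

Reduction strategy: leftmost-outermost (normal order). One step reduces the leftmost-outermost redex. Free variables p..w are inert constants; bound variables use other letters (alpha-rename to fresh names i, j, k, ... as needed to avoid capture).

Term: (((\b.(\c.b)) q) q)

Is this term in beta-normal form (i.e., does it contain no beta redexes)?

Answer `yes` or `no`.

Term: (((\b.(\c.b)) q) q)
Found 1 beta redex(es).

Answer: no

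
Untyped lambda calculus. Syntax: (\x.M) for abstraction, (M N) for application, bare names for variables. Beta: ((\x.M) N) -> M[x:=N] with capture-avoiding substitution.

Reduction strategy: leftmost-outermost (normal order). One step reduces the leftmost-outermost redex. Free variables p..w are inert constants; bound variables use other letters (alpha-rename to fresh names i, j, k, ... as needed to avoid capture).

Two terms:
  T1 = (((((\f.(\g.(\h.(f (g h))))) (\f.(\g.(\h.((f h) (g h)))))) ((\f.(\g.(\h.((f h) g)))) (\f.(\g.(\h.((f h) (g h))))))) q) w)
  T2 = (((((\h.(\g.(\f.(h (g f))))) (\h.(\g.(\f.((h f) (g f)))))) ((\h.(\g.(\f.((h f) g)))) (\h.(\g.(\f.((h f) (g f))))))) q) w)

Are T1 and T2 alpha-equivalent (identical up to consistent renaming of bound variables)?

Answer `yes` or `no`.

Term 1: (((((\f.(\g.(\h.(f (g h))))) (\f.(\g.(\h.((f h) (g h)))))) ((\f.(\g.(\h.((f h) g)))) (\f.(\g.(\h.((f h) (g h))))))) q) w)
Term 2: (((((\h.(\g.(\f.(h (g f))))) (\h.(\g.(\f.((h f) (g f)))))) ((\h.(\g.(\f.((h f) g)))) (\h.(\g.(\f.((h f) (g f))))))) q) w)
Alpha-equivalence: compare structure up to binder renaming.
Result: True

Answer: yes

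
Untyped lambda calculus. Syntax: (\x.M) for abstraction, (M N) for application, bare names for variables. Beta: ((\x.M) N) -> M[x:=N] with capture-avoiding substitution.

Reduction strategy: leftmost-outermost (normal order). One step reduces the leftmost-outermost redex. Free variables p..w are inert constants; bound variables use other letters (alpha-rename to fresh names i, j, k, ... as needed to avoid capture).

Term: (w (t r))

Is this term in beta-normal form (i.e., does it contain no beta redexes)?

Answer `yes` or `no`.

Answer: yes

Derivation:
Term: (w (t r))
No beta redexes found.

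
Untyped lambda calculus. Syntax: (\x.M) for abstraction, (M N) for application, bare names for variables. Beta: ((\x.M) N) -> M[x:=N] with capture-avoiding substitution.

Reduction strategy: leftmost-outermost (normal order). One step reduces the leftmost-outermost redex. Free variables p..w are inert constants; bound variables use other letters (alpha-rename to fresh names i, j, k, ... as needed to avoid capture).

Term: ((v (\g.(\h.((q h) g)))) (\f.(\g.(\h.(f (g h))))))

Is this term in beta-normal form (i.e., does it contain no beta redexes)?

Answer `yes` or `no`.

Answer: yes

Derivation:
Term: ((v (\g.(\h.((q h) g)))) (\f.(\g.(\h.(f (g h))))))
No beta redexes found.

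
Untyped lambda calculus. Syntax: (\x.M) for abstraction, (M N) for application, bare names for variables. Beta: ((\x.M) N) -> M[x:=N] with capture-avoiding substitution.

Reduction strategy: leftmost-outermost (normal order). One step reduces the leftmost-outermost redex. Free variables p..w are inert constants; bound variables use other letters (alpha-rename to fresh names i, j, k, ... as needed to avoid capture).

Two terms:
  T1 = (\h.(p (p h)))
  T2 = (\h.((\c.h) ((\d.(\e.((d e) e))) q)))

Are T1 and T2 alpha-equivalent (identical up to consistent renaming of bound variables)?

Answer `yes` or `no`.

Term 1: (\h.(p (p h)))
Term 2: (\h.((\c.h) ((\d.(\e.((d e) e))) q)))
Alpha-equivalence: compare structure up to binder renaming.
Result: False

Answer: no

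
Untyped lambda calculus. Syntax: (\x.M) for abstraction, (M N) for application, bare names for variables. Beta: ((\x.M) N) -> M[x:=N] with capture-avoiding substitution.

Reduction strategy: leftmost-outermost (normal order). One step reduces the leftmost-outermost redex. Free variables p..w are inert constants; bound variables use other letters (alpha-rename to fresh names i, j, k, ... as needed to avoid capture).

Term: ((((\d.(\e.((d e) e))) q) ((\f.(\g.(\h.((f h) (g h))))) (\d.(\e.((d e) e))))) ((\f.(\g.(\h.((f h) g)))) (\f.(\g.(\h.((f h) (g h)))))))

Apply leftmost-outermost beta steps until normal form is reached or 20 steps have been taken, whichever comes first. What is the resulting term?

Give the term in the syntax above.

Answer: (((q (\g.(\h.((h (g h)) (g h))))) (\g.(\h.((h (g h)) (g h))))) (\g.(\h.(\i.((h i) (g i))))))

Derivation:
Step 0: ((((\d.(\e.((d e) e))) q) ((\f.(\g.(\h.((f h) (g h))))) (\d.(\e.((d e) e))))) ((\f.(\g.(\h.((f h) g)))) (\f.(\g.(\h.((f h) (g h)))))))
Step 1: (((\e.((q e) e)) ((\f.(\g.(\h.((f h) (g h))))) (\d.(\e.((d e) e))))) ((\f.(\g.(\h.((f h) g)))) (\f.(\g.(\h.((f h) (g h)))))))
Step 2: (((q ((\f.(\g.(\h.((f h) (g h))))) (\d.(\e.((d e) e))))) ((\f.(\g.(\h.((f h) (g h))))) (\d.(\e.((d e) e))))) ((\f.(\g.(\h.((f h) g)))) (\f.(\g.(\h.((f h) (g h)))))))
Step 3: (((q (\g.(\h.(((\d.(\e.((d e) e))) h) (g h))))) ((\f.(\g.(\h.((f h) (g h))))) (\d.(\e.((d e) e))))) ((\f.(\g.(\h.((f h) g)))) (\f.(\g.(\h.((f h) (g h)))))))
Step 4: (((q (\g.(\h.((\e.((h e) e)) (g h))))) ((\f.(\g.(\h.((f h) (g h))))) (\d.(\e.((d e) e))))) ((\f.(\g.(\h.((f h) g)))) (\f.(\g.(\h.((f h) (g h)))))))
Step 5: (((q (\g.(\h.((h (g h)) (g h))))) ((\f.(\g.(\h.((f h) (g h))))) (\d.(\e.((d e) e))))) ((\f.(\g.(\h.((f h) g)))) (\f.(\g.(\h.((f h) (g h)))))))
Step 6: (((q (\g.(\h.((h (g h)) (g h))))) (\g.(\h.(((\d.(\e.((d e) e))) h) (g h))))) ((\f.(\g.(\h.((f h) g)))) (\f.(\g.(\h.((f h) (g h)))))))
Step 7: (((q (\g.(\h.((h (g h)) (g h))))) (\g.(\h.((\e.((h e) e)) (g h))))) ((\f.(\g.(\h.((f h) g)))) (\f.(\g.(\h.((f h) (g h)))))))
Step 8: (((q (\g.(\h.((h (g h)) (g h))))) (\g.(\h.((h (g h)) (g h))))) ((\f.(\g.(\h.((f h) g)))) (\f.(\g.(\h.((f h) (g h)))))))
Step 9: (((q (\g.(\h.((h (g h)) (g h))))) (\g.(\h.((h (g h)) (g h))))) (\g.(\h.(((\f.(\g.(\h.((f h) (g h))))) h) g))))
Step 10: (((q (\g.(\h.((h (g h)) (g h))))) (\g.(\h.((h (g h)) (g h))))) (\g.(\h.((\g.(\i.((h i) (g i)))) g))))
Step 11: (((q (\g.(\h.((h (g h)) (g h))))) (\g.(\h.((h (g h)) (g h))))) (\g.(\h.(\i.((h i) (g i))))))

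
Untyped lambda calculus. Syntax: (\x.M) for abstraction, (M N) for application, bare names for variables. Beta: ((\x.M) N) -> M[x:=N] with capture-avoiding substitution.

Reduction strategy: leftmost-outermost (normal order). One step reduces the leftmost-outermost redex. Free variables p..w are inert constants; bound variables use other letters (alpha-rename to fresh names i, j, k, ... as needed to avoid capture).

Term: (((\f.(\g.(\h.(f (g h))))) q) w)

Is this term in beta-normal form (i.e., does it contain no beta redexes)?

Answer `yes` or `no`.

Term: (((\f.(\g.(\h.(f (g h))))) q) w)
Found 1 beta redex(es).

Answer: no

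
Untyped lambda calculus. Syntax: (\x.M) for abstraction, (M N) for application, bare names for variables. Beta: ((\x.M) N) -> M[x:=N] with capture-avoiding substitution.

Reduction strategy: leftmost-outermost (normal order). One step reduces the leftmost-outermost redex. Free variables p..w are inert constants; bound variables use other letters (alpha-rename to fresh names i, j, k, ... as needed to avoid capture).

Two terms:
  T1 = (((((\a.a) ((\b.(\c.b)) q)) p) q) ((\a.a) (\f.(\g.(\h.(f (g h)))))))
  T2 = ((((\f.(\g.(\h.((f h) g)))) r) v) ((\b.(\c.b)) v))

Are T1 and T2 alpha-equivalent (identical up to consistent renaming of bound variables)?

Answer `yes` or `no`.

Answer: no

Derivation:
Term 1: (((((\a.a) ((\b.(\c.b)) q)) p) q) ((\a.a) (\f.(\g.(\h.(f (g h)))))))
Term 2: ((((\f.(\g.(\h.((f h) g)))) r) v) ((\b.(\c.b)) v))
Alpha-equivalence: compare structure up to binder renaming.
Result: False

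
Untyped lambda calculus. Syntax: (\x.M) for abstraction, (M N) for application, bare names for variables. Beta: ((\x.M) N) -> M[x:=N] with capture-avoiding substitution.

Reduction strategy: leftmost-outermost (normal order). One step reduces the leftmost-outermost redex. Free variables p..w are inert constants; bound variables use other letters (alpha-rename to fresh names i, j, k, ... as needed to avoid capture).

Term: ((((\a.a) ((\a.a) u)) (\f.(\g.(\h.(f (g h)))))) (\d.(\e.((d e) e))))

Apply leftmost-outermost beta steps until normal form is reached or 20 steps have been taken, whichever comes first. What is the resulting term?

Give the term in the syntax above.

Answer: ((u (\f.(\g.(\h.(f (g h)))))) (\d.(\e.((d e) e))))

Derivation:
Step 0: ((((\a.a) ((\a.a) u)) (\f.(\g.(\h.(f (g h)))))) (\d.(\e.((d e) e))))
Step 1: ((((\a.a) u) (\f.(\g.(\h.(f (g h)))))) (\d.(\e.((d e) e))))
Step 2: ((u (\f.(\g.(\h.(f (g h)))))) (\d.(\e.((d e) e))))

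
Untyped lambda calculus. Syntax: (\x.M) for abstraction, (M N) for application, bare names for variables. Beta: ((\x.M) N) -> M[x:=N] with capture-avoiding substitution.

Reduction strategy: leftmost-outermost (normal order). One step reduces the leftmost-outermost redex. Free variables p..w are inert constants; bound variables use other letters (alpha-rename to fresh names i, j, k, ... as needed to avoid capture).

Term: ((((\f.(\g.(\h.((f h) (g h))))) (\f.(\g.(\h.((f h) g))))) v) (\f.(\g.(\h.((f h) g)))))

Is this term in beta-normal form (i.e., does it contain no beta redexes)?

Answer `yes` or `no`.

Answer: no

Derivation:
Term: ((((\f.(\g.(\h.((f h) (g h))))) (\f.(\g.(\h.((f h) g))))) v) (\f.(\g.(\h.((f h) g)))))
Found 1 beta redex(es).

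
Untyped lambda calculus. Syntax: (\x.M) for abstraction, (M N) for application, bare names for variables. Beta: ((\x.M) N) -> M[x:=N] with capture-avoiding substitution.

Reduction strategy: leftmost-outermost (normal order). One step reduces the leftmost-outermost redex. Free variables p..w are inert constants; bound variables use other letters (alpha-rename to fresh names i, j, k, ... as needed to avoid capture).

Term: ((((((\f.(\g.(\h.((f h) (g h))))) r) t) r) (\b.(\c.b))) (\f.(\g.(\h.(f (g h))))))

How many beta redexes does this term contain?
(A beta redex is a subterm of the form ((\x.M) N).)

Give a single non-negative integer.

Answer: 1

Derivation:
Term: ((((((\f.(\g.(\h.((f h) (g h))))) r) t) r) (\b.(\c.b))) (\f.(\g.(\h.(f (g h))))))
  Redex: ((\f.(\g.(\h.((f h) (g h))))) r)
Total redexes: 1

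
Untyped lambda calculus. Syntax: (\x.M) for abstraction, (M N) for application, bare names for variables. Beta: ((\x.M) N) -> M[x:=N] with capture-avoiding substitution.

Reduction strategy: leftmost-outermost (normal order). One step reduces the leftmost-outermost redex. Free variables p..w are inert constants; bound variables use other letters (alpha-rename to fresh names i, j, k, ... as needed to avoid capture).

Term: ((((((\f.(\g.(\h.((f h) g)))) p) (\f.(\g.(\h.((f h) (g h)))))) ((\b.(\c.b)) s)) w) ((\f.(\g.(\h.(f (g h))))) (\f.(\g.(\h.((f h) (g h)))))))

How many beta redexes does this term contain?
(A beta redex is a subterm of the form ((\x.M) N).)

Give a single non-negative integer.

Term: ((((((\f.(\g.(\h.((f h) g)))) p) (\f.(\g.(\h.((f h) (g h)))))) ((\b.(\c.b)) s)) w) ((\f.(\g.(\h.(f (g h))))) (\f.(\g.(\h.((f h) (g h)))))))
  Redex: ((\f.(\g.(\h.((f h) g)))) p)
  Redex: ((\b.(\c.b)) s)
  Redex: ((\f.(\g.(\h.(f (g h))))) (\f.(\g.(\h.((f h) (g h))))))
Total redexes: 3

Answer: 3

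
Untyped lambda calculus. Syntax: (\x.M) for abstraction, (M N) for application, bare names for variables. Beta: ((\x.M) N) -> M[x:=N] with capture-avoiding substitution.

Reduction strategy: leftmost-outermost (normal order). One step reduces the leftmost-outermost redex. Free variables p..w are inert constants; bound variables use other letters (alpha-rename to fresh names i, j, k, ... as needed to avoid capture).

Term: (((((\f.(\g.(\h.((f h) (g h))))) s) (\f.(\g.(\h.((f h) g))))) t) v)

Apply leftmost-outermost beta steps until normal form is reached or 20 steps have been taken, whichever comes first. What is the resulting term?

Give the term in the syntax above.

Answer: (((s t) (\g.(\h.((t h) g)))) v)

Derivation:
Step 0: (((((\f.(\g.(\h.((f h) (g h))))) s) (\f.(\g.(\h.((f h) g))))) t) v)
Step 1: ((((\g.(\h.((s h) (g h)))) (\f.(\g.(\h.((f h) g))))) t) v)
Step 2: (((\h.((s h) ((\f.(\g.(\h.((f h) g)))) h))) t) v)
Step 3: (((s t) ((\f.(\g.(\h.((f h) g)))) t)) v)
Step 4: (((s t) (\g.(\h.((t h) g)))) v)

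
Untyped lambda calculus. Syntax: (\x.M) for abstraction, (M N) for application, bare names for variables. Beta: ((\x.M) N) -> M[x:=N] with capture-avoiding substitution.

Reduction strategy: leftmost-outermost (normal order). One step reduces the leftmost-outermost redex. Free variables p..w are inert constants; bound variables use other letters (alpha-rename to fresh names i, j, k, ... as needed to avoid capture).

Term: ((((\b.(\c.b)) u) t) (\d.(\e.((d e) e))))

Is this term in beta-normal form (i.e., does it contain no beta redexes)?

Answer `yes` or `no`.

Term: ((((\b.(\c.b)) u) t) (\d.(\e.((d e) e))))
Found 1 beta redex(es).

Answer: no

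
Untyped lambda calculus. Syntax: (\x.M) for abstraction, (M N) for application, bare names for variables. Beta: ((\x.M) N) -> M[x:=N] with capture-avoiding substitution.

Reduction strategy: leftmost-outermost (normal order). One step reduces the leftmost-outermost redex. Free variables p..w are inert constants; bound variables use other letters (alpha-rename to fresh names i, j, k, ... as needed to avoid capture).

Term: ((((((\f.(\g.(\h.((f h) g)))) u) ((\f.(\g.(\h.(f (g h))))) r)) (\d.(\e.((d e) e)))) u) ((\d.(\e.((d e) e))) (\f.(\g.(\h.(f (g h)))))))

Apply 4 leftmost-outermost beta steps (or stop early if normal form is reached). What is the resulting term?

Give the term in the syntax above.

Answer: ((((u (\d.(\e.((d e) e)))) (\g.(\h.(r (g h))))) u) ((\d.(\e.((d e) e))) (\f.(\g.(\h.(f (g h)))))))

Derivation:
Step 0: ((((((\f.(\g.(\h.((f h) g)))) u) ((\f.(\g.(\h.(f (g h))))) r)) (\d.(\e.((d e) e)))) u) ((\d.(\e.((d e) e))) (\f.(\g.(\h.(f (g h)))))))
Step 1: (((((\g.(\h.((u h) g))) ((\f.(\g.(\h.(f (g h))))) r)) (\d.(\e.((d e) e)))) u) ((\d.(\e.((d e) e))) (\f.(\g.(\h.(f (g h)))))))
Step 2: ((((\h.((u h) ((\f.(\g.(\h.(f (g h))))) r))) (\d.(\e.((d e) e)))) u) ((\d.(\e.((d e) e))) (\f.(\g.(\h.(f (g h)))))))
Step 3: ((((u (\d.(\e.((d e) e)))) ((\f.(\g.(\h.(f (g h))))) r)) u) ((\d.(\e.((d e) e))) (\f.(\g.(\h.(f (g h)))))))
Step 4: ((((u (\d.(\e.((d e) e)))) (\g.(\h.(r (g h))))) u) ((\d.(\e.((d e) e))) (\f.(\g.(\h.(f (g h)))))))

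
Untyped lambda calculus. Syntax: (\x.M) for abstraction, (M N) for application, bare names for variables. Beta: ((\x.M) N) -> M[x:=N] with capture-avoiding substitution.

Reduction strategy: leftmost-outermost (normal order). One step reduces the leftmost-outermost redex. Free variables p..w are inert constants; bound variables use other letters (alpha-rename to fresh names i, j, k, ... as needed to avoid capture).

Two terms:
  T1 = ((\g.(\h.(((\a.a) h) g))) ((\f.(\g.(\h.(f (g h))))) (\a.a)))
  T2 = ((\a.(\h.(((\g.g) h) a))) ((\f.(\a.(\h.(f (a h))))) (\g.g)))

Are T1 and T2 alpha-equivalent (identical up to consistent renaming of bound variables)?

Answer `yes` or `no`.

Answer: yes

Derivation:
Term 1: ((\g.(\h.(((\a.a) h) g))) ((\f.(\g.(\h.(f (g h))))) (\a.a)))
Term 2: ((\a.(\h.(((\g.g) h) a))) ((\f.(\a.(\h.(f (a h))))) (\g.g)))
Alpha-equivalence: compare structure up to binder renaming.
Result: True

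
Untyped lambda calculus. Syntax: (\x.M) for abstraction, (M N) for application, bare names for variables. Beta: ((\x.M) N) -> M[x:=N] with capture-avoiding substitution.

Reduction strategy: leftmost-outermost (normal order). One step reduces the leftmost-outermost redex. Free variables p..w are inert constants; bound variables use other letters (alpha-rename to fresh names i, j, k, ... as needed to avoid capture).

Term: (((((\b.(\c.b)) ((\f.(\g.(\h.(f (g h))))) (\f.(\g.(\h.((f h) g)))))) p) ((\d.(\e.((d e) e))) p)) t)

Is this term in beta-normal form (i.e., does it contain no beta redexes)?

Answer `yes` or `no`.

Term: (((((\b.(\c.b)) ((\f.(\g.(\h.(f (g h))))) (\f.(\g.(\h.((f h) g)))))) p) ((\d.(\e.((d e) e))) p)) t)
Found 3 beta redex(es).

Answer: no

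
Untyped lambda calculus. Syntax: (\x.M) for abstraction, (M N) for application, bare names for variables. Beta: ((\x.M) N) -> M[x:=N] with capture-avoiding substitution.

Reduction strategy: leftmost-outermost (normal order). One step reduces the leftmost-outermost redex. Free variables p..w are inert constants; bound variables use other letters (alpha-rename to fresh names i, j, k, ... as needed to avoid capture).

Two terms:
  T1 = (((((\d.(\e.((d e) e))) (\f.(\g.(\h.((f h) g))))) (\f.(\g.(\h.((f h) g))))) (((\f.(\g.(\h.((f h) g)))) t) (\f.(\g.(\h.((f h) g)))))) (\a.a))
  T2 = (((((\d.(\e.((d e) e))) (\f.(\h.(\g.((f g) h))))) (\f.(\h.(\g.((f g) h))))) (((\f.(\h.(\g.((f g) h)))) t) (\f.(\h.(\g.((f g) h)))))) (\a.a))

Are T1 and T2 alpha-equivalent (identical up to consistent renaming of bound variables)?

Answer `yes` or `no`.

Term 1: (((((\d.(\e.((d e) e))) (\f.(\g.(\h.((f h) g))))) (\f.(\g.(\h.((f h) g))))) (((\f.(\g.(\h.((f h) g)))) t) (\f.(\g.(\h.((f h) g)))))) (\a.a))
Term 2: (((((\d.(\e.((d e) e))) (\f.(\h.(\g.((f g) h))))) (\f.(\h.(\g.((f g) h))))) (((\f.(\h.(\g.((f g) h)))) t) (\f.(\h.(\g.((f g) h)))))) (\a.a))
Alpha-equivalence: compare structure up to binder renaming.
Result: True

Answer: yes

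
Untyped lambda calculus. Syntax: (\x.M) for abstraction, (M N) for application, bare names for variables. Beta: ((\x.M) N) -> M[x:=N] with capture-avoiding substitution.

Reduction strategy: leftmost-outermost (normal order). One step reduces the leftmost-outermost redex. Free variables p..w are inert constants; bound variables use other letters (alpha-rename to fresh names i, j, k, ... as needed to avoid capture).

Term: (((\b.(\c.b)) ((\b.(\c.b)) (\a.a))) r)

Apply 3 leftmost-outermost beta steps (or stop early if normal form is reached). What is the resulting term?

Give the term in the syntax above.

Answer: (\c.(\a.a))

Derivation:
Step 0: (((\b.(\c.b)) ((\b.(\c.b)) (\a.a))) r)
Step 1: ((\c.((\b.(\c.b)) (\a.a))) r)
Step 2: ((\b.(\c.b)) (\a.a))
Step 3: (\c.(\a.a))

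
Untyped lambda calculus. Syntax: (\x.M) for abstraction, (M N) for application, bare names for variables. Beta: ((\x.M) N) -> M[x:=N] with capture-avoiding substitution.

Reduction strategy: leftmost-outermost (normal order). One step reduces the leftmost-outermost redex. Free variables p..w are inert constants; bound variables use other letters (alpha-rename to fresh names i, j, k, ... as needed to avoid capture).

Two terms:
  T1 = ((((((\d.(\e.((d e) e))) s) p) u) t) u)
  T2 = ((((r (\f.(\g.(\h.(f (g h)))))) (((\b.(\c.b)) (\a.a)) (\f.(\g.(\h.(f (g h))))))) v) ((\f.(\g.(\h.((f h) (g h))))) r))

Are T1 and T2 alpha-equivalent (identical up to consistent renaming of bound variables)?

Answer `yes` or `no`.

Term 1: ((((((\d.(\e.((d e) e))) s) p) u) t) u)
Term 2: ((((r (\f.(\g.(\h.(f (g h)))))) (((\b.(\c.b)) (\a.a)) (\f.(\g.(\h.(f (g h))))))) v) ((\f.(\g.(\h.((f h) (g h))))) r))
Alpha-equivalence: compare structure up to binder renaming.
Result: False

Answer: no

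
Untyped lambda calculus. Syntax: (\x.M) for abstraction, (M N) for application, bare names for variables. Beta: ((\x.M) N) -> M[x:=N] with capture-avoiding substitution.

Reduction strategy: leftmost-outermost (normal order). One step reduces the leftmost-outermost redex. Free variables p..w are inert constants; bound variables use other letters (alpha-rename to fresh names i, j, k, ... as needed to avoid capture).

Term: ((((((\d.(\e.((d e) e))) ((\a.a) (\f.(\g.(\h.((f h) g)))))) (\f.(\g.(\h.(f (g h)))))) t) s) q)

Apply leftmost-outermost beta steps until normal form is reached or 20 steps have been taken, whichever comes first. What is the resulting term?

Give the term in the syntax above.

Answer: ((t (\g.(\h.(s (g h))))) q)

Derivation:
Step 0: ((((((\d.(\e.((d e) e))) ((\a.a) (\f.(\g.(\h.((f h) g)))))) (\f.(\g.(\h.(f (g h)))))) t) s) q)
Step 1: (((((\e.((((\a.a) (\f.(\g.(\h.((f h) g))))) e) e)) (\f.(\g.(\h.(f (g h)))))) t) s) q)
Step 2: (((((((\a.a) (\f.(\g.(\h.((f h) g))))) (\f.(\g.(\h.(f (g h)))))) (\f.(\g.(\h.(f (g h)))))) t) s) q)
Step 3: ((((((\f.(\g.(\h.((f h) g)))) (\f.(\g.(\h.(f (g h)))))) (\f.(\g.(\h.(f (g h)))))) t) s) q)
Step 4: (((((\g.(\h.(((\f.(\g.(\h.(f (g h))))) h) g))) (\f.(\g.(\h.(f (g h)))))) t) s) q)
Step 5: ((((\h.(((\f.(\g.(\h.(f (g h))))) h) (\f.(\g.(\h.(f (g h))))))) t) s) q)
Step 6: (((((\f.(\g.(\h.(f (g h))))) t) (\f.(\g.(\h.(f (g h)))))) s) q)
Step 7: ((((\g.(\h.(t (g h)))) (\f.(\g.(\h.(f (g h)))))) s) q)
Step 8: (((\h.(t ((\f.(\g.(\h.(f (g h))))) h))) s) q)
Step 9: ((t ((\f.(\g.(\h.(f (g h))))) s)) q)
Step 10: ((t (\g.(\h.(s (g h))))) q)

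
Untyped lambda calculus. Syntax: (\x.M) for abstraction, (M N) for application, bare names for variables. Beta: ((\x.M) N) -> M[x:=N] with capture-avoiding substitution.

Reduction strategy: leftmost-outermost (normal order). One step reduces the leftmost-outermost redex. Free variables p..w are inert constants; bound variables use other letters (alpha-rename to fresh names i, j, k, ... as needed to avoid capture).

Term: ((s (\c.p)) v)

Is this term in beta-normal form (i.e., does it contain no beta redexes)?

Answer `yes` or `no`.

Answer: yes

Derivation:
Term: ((s (\c.p)) v)
No beta redexes found.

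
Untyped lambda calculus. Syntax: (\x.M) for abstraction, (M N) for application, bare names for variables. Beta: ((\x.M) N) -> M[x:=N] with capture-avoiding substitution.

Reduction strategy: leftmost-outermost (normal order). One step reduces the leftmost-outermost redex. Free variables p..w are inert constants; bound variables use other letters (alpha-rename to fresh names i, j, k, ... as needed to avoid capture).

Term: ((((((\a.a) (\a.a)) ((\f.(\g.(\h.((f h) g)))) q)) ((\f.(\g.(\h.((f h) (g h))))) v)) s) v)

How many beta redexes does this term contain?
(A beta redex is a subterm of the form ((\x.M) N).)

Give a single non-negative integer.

Term: ((((((\a.a) (\a.a)) ((\f.(\g.(\h.((f h) g)))) q)) ((\f.(\g.(\h.((f h) (g h))))) v)) s) v)
  Redex: ((\a.a) (\a.a))
  Redex: ((\f.(\g.(\h.((f h) g)))) q)
  Redex: ((\f.(\g.(\h.((f h) (g h))))) v)
Total redexes: 3

Answer: 3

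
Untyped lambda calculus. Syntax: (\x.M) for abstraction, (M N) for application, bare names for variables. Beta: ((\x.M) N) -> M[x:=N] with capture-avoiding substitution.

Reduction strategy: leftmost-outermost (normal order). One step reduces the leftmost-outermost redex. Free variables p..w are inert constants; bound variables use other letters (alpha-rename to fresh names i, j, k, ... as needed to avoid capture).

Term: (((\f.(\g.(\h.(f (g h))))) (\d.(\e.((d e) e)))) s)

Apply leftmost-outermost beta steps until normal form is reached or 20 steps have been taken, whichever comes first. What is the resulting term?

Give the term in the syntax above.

Step 0: (((\f.(\g.(\h.(f (g h))))) (\d.(\e.((d e) e)))) s)
Step 1: ((\g.(\h.((\d.(\e.((d e) e))) (g h)))) s)
Step 2: (\h.((\d.(\e.((d e) e))) (s h)))
Step 3: (\h.(\e.(((s h) e) e)))

Answer: (\h.(\e.(((s h) e) e)))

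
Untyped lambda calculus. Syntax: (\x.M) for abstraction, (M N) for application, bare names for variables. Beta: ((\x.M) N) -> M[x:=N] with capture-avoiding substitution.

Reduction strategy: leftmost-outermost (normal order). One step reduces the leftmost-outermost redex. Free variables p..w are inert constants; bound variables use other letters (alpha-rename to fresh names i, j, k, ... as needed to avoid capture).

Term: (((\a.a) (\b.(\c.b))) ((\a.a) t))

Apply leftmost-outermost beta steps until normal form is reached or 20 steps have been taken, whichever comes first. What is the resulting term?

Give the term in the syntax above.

Step 0: (((\a.a) (\b.(\c.b))) ((\a.a) t))
Step 1: ((\b.(\c.b)) ((\a.a) t))
Step 2: (\c.((\a.a) t))
Step 3: (\c.t)

Answer: (\c.t)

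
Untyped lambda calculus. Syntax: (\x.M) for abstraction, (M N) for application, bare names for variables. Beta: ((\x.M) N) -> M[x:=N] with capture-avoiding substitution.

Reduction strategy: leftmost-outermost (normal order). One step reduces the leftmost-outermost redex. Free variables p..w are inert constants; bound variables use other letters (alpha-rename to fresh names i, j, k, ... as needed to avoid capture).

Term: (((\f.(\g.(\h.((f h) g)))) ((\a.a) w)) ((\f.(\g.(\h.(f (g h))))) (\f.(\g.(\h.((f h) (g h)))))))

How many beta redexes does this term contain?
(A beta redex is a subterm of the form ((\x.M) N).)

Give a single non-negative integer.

Term: (((\f.(\g.(\h.((f h) g)))) ((\a.a) w)) ((\f.(\g.(\h.(f (g h))))) (\f.(\g.(\h.((f h) (g h)))))))
  Redex: ((\f.(\g.(\h.((f h) g)))) ((\a.a) w))
  Redex: ((\a.a) w)
  Redex: ((\f.(\g.(\h.(f (g h))))) (\f.(\g.(\h.((f h) (g h))))))
Total redexes: 3

Answer: 3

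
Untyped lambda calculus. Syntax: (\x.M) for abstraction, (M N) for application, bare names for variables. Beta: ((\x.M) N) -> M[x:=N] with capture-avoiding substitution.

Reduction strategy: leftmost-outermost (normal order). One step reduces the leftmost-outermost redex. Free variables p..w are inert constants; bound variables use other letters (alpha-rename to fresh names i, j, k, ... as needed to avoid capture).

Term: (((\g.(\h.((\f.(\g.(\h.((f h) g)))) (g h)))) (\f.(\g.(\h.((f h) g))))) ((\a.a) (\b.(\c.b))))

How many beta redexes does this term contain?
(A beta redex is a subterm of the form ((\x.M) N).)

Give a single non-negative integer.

Answer: 3

Derivation:
Term: (((\g.(\h.((\f.(\g.(\h.((f h) g)))) (g h)))) (\f.(\g.(\h.((f h) g))))) ((\a.a) (\b.(\c.b))))
  Redex: ((\g.(\h.((\f.(\g.(\h.((f h) g)))) (g h)))) (\f.(\g.(\h.((f h) g)))))
  Redex: ((\f.(\g.(\h.((f h) g)))) (g h))
  Redex: ((\a.a) (\b.(\c.b)))
Total redexes: 3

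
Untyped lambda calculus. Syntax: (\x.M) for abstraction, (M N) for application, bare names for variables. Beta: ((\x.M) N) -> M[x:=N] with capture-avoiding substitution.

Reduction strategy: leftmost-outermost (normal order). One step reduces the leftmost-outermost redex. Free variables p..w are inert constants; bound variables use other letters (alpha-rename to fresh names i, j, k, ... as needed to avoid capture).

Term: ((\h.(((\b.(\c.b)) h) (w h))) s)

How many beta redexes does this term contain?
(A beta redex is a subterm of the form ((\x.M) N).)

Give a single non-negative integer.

Term: ((\h.(((\b.(\c.b)) h) (w h))) s)
  Redex: ((\h.(((\b.(\c.b)) h) (w h))) s)
  Redex: ((\b.(\c.b)) h)
Total redexes: 2

Answer: 2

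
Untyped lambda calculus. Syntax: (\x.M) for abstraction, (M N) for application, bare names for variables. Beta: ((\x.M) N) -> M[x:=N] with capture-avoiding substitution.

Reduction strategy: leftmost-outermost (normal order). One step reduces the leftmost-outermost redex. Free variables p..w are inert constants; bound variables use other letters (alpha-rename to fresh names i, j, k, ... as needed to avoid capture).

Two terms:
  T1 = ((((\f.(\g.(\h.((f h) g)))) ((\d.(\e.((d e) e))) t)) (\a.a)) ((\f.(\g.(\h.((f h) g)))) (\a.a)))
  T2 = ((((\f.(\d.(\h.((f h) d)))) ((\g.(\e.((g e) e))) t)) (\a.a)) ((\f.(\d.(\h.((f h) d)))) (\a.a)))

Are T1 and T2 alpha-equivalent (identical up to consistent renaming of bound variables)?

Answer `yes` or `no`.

Term 1: ((((\f.(\g.(\h.((f h) g)))) ((\d.(\e.((d e) e))) t)) (\a.a)) ((\f.(\g.(\h.((f h) g)))) (\a.a)))
Term 2: ((((\f.(\d.(\h.((f h) d)))) ((\g.(\e.((g e) e))) t)) (\a.a)) ((\f.(\d.(\h.((f h) d)))) (\a.a)))
Alpha-equivalence: compare structure up to binder renaming.
Result: True

Answer: yes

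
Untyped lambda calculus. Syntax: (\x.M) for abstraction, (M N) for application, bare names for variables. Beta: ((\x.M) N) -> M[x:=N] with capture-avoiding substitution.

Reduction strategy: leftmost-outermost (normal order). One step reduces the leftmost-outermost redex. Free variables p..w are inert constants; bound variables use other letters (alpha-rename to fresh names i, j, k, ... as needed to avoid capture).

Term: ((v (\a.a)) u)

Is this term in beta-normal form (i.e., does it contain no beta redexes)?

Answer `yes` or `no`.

Answer: yes

Derivation:
Term: ((v (\a.a)) u)
No beta redexes found.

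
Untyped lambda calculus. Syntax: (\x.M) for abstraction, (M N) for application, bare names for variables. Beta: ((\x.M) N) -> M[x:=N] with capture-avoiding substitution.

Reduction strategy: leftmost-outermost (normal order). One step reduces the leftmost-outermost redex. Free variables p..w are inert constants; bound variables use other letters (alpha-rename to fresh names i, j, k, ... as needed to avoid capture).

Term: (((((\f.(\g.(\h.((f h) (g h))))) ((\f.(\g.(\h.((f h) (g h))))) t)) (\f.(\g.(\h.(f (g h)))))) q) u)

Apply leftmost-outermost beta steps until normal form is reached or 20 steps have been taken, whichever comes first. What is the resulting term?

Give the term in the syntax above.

Step 0: (((((\f.(\g.(\h.((f h) (g h))))) ((\f.(\g.(\h.((f h) (g h))))) t)) (\f.(\g.(\h.(f (g h)))))) q) u)
Step 1: ((((\g.(\h.((((\f.(\g.(\h.((f h) (g h))))) t) h) (g h)))) (\f.(\g.(\h.(f (g h)))))) q) u)
Step 2: (((\h.((((\f.(\g.(\h.((f h) (g h))))) t) h) ((\f.(\g.(\h.(f (g h))))) h))) q) u)
Step 3: (((((\f.(\g.(\h.((f h) (g h))))) t) q) ((\f.(\g.(\h.(f (g h))))) q)) u)
Step 4: ((((\g.(\h.((t h) (g h)))) q) ((\f.(\g.(\h.(f (g h))))) q)) u)
Step 5: (((\h.((t h) (q h))) ((\f.(\g.(\h.(f (g h))))) q)) u)
Step 6: (((t ((\f.(\g.(\h.(f (g h))))) q)) (q ((\f.(\g.(\h.(f (g h))))) q))) u)
Step 7: (((t (\g.(\h.(q (g h))))) (q ((\f.(\g.(\h.(f (g h))))) q))) u)
Step 8: (((t (\g.(\h.(q (g h))))) (q (\g.(\h.(q (g h)))))) u)

Answer: (((t (\g.(\h.(q (g h))))) (q (\g.(\h.(q (g h)))))) u)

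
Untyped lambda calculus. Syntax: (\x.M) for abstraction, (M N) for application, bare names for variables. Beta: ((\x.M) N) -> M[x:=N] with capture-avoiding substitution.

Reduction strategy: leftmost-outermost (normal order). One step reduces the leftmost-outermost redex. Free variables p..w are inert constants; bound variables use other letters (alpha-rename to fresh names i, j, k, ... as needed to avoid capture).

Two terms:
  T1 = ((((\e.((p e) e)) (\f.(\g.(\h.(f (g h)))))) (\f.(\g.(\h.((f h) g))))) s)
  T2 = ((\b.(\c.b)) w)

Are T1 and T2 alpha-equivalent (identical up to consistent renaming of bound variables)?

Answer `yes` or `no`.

Answer: no

Derivation:
Term 1: ((((\e.((p e) e)) (\f.(\g.(\h.(f (g h)))))) (\f.(\g.(\h.((f h) g))))) s)
Term 2: ((\b.(\c.b)) w)
Alpha-equivalence: compare structure up to binder renaming.
Result: False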